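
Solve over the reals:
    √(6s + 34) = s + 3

Square both sides: 6s + 34 = (s + 3)².
Expand and rearrange: s² - 25 = 0.
Solving gives s = 5 or s = -5.
Check each candidate in the original equation:
  s = 5: √(64) = 8, while s + 3 = 8 — valid.
  s = -5: √(4) = 2, while s + 3 = -2 — extraneous.

s = 5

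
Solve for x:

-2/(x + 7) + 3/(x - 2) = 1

x = -8.5574 or x = 4.5574

Multiply both sides by (x + 7)(x - 2):
-2(x - 2) + 3(x + 7) = (x + 7)(x - 2).
Expand and collect terms: x^2 + 4x - 39 = 0.
By the quadratic formula, x = (-4 +/- sqrt(172)) / 2, so x ~= 4.5574 or x ~= -8.5574.
Neither value makes a denominator zero (x != -7, x != 2), so both are valid.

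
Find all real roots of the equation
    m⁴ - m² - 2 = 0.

Let u = m². The equation becomes u² - u - 2 = 0.
Factor: (u + 1)(u - 2) = 0, so u = -1 or u = 2.
m² = -1 < 0 has no real solution.
m² = 2 gives m = ±√(2) ≈ ±1.4142.

m = -1.4142 or m = 1.4142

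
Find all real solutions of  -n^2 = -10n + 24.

Bring every term to one side: -n^2 + 10n - 24 = 0.
Factor: -1(n - 4)(n - 6) = 0.
So n = 4 or n = 6.

n = 4 or n = 6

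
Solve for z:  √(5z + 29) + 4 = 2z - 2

z = 7

Isolate the radical: √(5z + 29) = 2z - 6.
Square both sides: 5z + 29 = (2z - 6)².
Expand and rearrange: 4z² - 29z + 7 = 0.
Solving gives z = 7 or z = 0.25.
Check each candidate in the original equation:
  z = 7: √(64) = 8, while 2z - 6 = 8 — valid.
  z = 0.25: √(30.25) = 5.5, while 2z - 6 = -5.5 — extraneous.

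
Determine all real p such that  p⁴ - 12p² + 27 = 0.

Let u = p². The equation becomes u² - 12u + 27 = 0.
Factor: (u - 3)(u - 9) = 0, so u = 3 or u = 9.
p² = 3 gives p = ±√(3) ≈ ±1.7321.
p² = 9 gives p = ±3.

p = -3 or p = -1.7321 or p = 1.7321 or p = 3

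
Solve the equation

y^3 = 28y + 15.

Rearrange: y^3 - 28y - 15 = 0.
Possible rational roots are divisors of -15. Testing y = -5 gives 0, so (y + 5) is a factor.
Divide: y^3 - 28y - 15 = (y + 5)(y^2 - 5y - 3).
Apply the quadratic formula to y^2 - 5y - 3 = 0: y = (5 +/- sqrt(37))/2, i.e. y ~= 5.5414 or y ~= -0.5414.

y = -5 or y = -0.5414 or y = 5.5414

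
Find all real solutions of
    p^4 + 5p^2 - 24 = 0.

p = -1.7321 or p = 1.7321

Let u = p^2. The equation becomes u^2 + 5u - 24 = 0.
Factor: (u + 8)(u - 3) = 0, so u = -8 or u = 3.
p^2 = -8 < 0 has no real solution.
p^2 = 3 gives p = +/-sqrt(3) ~= +/-1.7321.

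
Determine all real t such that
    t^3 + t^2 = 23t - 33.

Rearrange: t^3 + t^2 - 23t + 33 = 0.
Possible rational roots are divisors of 33. Testing t = 3 gives 0, so (t - 3) is a factor.
Divide: t^3 + t^2 - 23t + 33 = (t - 3)(t^2 + 4t - 11).
Apply the quadratic formula to t^2 + 4t - 11 = 0: t = (-4 +/- sqrt(60))/2, i.e. t ~= 1.873 or t ~= -5.873.

t = -5.873 or t = 1.873 or t = 3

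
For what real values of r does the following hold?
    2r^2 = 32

r = -4 or r = 4

Bring every term to one side: 2r^2 - 32 = 0.
Factor: 2(r + 4)(r - 4) = 0.
So r = -4 or r = 4.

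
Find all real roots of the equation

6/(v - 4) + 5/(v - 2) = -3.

Multiply both sides by (v - 4)(v - 2):
6(v - 2) + 5(v - 4) = -3(v - 4)(v - 2).
Expand and collect terms: -3v² + 7v + 8 = 0.
By the quadratic formula, v = (-7 ± √145) / -6, so v ≈ -0.8403 or v ≈ 3.1736.
Neither value makes a denominator zero (v ≠ 4, v ≠ 2), so both are valid.

v = -0.8403 or v = 3.1736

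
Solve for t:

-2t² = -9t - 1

t = -0.1085 or t = 4.6085

Rearrange to standard form: -2t² + 9t + 1 = 0.
Discriminant: (9)² − 4·(-2)·1 = 89.
Quadratic formula: t = (-9 ± √89) / (-4).
So t = 9/4 - √(89)/4 ≈ -0.1085 or t = 9/4 + √(89)/4 ≈ 4.6085.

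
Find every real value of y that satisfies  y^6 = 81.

Let u = y^3. The equation becomes u^2 - 81 = 0.
Factor: (u - 9)(u + 9) = 0, so u = 9 or u = -9.
y^3 = 9 gives y = (9)^(1/3) ~= 2.0801.
y^3 = -9 gives y = -(9)^(1/3) ~= -2.0801.

y = -2.0801 or y = 2.0801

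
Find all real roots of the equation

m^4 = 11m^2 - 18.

Let u = m^2. The equation becomes u^2 - 11u + 18 = 0.
Factor: (u - 2)(u - 9) = 0, so u = 2 or u = 9.
m^2 = 2 gives m = +/-sqrt(2) ~= +/-1.4142.
m^2 = 9 gives m = +/-3.

m = -3 or m = -1.4142 or m = 1.4142 or m = 3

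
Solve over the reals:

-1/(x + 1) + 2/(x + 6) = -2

x = -6.9221 or x = -0.5779

Multiply both sides by (x + 1)(x + 6):
-(x + 6) + 2(x + 1) = -2(x + 1)(x + 6).
Expand and collect terms: -2x^2 - 15x - 8 = 0.
By the quadratic formula, x = (15 +/- sqrt(161)) / -4, so x ~= -6.9221 or x ~= -0.5779.
Neither value makes a denominator zero (x != -1, x != -6), so both are valid.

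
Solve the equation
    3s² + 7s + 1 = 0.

s = -2.1805 or s = -0.1529

Discriminant: (7)² − 4·3·1 = 37.
Quadratic formula: s = (-7 ± √37) / 6.
So s = -7/6 + √(37)/6 ≈ -0.1529 or s = -7/6 - √(37)/6 ≈ -2.1805.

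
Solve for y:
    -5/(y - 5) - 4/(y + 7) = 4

y = -8.1054 or y = 3.8554

Multiply both sides by (y - 5)(y + 7):
-5(y + 7) - 4(y - 5) = 4(y - 5)(y + 7).
Expand and collect terms: 4y^2 + 17y - 125 = 0.
By the quadratic formula, y = (-17 +/- sqrt(2289)) / 8, so y ~= 3.8554 or y ~= -8.1054.
Neither value makes a denominator zero (y != 5, y != -7), so both are valid.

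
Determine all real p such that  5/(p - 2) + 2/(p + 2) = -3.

p = -3 or p = 0.6667

Multiply both sides by (p - 2)(p + 2):
5(p + 2) + 2(p - 2) = -3(p - 2)(p + 2).
Expand and collect terms: -3p² - 7p + 6 = 0.
Factor or apply the quadratic formula: p = -3 or p = 0.6667.
Neither value makes a denominator zero (p ≠ 2, p ≠ -2), so both are valid.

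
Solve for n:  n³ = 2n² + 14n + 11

n = -2.1401 or n = -1 or n = 5.1401

Rearrange: n³ - 2n² - 14n - 11 = 0.
Possible rational roots are divisors of -11. Testing n = -1 gives 0, so (n + 1) is a factor.
Divide: n³ - 2n² - 14n - 11 = (n + 1)(n² - 3n - 11).
Apply the quadratic formula to n² - 3n - 11 = 0: n = (3 ± √53)/2, i.e. n ≈ 5.1401 or n ≈ -2.1401.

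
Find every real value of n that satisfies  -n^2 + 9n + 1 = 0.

Discriminant: (9)^2 - 4*(-1)*1 = 85.
Quadratic formula: n = (-9 +/- sqrt(85)) / (-2).
So n = 9/2 - sqrt(85)/2 ~= -0.1098 or n = 9/2 + sqrt(85)/2 ~= 9.1098.

n = -0.1098 or n = 9.1098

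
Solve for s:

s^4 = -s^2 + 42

Let u = s^2. The equation becomes u^2 + u - 42 = 0.
Factor: (u - 6)(u + 7) = 0, so u = 6 or u = -7.
s^2 = 6 gives s = +/-sqrt(6) ~= +/-2.4495.
s^2 = -7 < 0 has no real solution.

s = -2.4495 or s = 2.4495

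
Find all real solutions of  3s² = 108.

Bring every term to one side: 3s² - 108 = 0.
Factor: 3(s - 6)(s + 6) = 0.
So s = 6 or s = -6.

s = -6 or s = 6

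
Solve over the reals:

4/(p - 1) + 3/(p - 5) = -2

p = -1.5895 or p = 4.0895

Multiply both sides by (p - 1)(p - 5):
4(p - 5) + 3(p - 1) = -2(p - 1)(p - 5).
Expand and collect terms: -2p^2 + 5p + 13 = 0.
By the quadratic formula, p = (-5 +/- sqrt(129)) / -4, so p ~= -1.5895 or p ~= 4.0895.
Neither value makes a denominator zero (p != 1, p != 5), so both are valid.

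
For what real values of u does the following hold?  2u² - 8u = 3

u = -0.3452 or u = 4.3452

Rearrange to standard form: 2u² - 8u - 3 = 0.
Discriminant: (-8)² − 4·2·(-3) = 88.
Quadratic formula: u = (8 ± √88) / 4.
So u = 2 + √(22)/2 ≈ 4.3452 or u = 2 - √(22)/2 ≈ -0.3452.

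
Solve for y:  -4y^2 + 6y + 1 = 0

Discriminant: (6)^2 - 4*(-4)*1 = 52.
Quadratic formula: y = (-6 +/- sqrt(52)) / (-8).
So y = 3/4 - sqrt(13)/4 ~= -0.1514 or y = 3/4 + sqrt(13)/4 ~= 1.6514.

y = -0.1514 or y = 1.6514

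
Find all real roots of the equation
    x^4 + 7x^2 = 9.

Let u = x^2. The equation becomes u^2 + 7u - 9 = 0.
By the quadratic formula, u = -7/2 + sqrt(85)/2 or u = -sqrt(85)/2 - 7/2.
x^2 = -7/2 + sqrt(85)/2 gives x = +/-sqrt(-7/2 + sqrt(85)/2) ~= +/-1.0535.
x^2 = -sqrt(85)/2 - 7/2 < 0 has no real solution.

x = -1.0535 or x = 1.0535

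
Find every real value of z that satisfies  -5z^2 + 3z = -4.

z = -0.6434 or z = 1.2434

Rearrange to standard form: -5z^2 + 3z + 4 = 0.
Discriminant: (3)^2 - 4*(-5)*4 = 89.
Quadratic formula: z = (-3 +/- sqrt(89)) / (-10).
So z = 3/10 - sqrt(89)/10 ~= -0.6434 or z = 3/10 + sqrt(89)/10 ~= 1.2434.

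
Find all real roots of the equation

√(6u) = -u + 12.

u = 6

Square both sides: 6u = (-u + 12)².
Expand and rearrange: u² - 30u + 144 = 0.
Solving gives u = 24 or u = 6.
Check each candidate in the original equation:
  u = 24: √(144) = 12, while -u + 12 = -12 — extraneous.
  u = 6: √(36) = 6, while -u + 12 = 6 — valid.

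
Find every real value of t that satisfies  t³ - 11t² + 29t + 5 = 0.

Possible rational roots are divisors of 5. Testing t = 5 gives 0, so (t - 5) is a factor.
Divide: t³ - 11t² + 29t + 5 = (t - 5)(t² - 6t - 1).
Apply the quadratic formula to t² - 6t - 1 = 0: t = (6 ± √40)/2, i.e. t ≈ 6.1623 or t ≈ -0.1623.

t = -0.1623 or t = 5 or t = 6.1623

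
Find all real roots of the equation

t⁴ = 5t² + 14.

t = -2.6458 or t = 2.6458

Let u = t². The equation becomes u² - 5u - 14 = 0.
Factor: (u + 2)(u - 7) = 0, so u = -2 or u = 7.
t² = -2 < 0 has no real solution.
t² = 7 gives t = ±√(7) ≈ ±2.6458.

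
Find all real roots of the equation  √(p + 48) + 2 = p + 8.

p = 1

Isolate the radical: √(p + 48) = p + 6.
Square both sides: p + 48 = (p + 6)².
Expand and rearrange: p² + 11p - 12 = 0.
Solving gives p = 1 or p = -12.
Check each candidate in the original equation:
  p = 1: √(49) = 7, while p + 6 = 7 — valid.
  p = -12: √(36) = 6, while p + 6 = -6 — extraneous.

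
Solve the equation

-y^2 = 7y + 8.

Rearrange to standard form: -y^2 - 7y - 8 = 0.
Discriminant: (-7)^2 - 4*(-1)*(-8) = 17.
Quadratic formula: y = (7 +/- sqrt(17)) / (-2).
So y = -7/2 - sqrt(17)/2 ~= -5.5616 or y = -7/2 + sqrt(17)/2 ~= -1.4384.

y = -5.5616 or y = -1.4384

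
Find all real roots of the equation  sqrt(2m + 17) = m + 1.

m = 4

Square both sides: 2m + 17 = (m + 1)^2.
Expand and rearrange: m^2 - 16 = 0.
Solving gives m = 4 or m = -4.
Check each candidate in the original equation:
  m = 4: sqrt(25) = 5, while m + 1 = 5 — valid.
  m = -4: sqrt(9) = 3, while m + 1 = -3 — extraneous.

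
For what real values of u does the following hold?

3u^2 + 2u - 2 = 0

u = -1.2153 or u = 0.5486

Discriminant: (2)^2 - 4*3*(-2) = 28.
Quadratic formula: u = (-2 +/- sqrt(28)) / 6.
So u = -1/3 + sqrt(7)/3 ~= 0.5486 or u = -sqrt(7)/3 - 1/3 ~= -1.2153.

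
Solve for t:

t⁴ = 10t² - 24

t = -2.4495 or t = -2 or t = 2 or t = 2.4495

Let u = t². The equation becomes u² - 10u + 24 = 0.
Factor: (u - 6)(u - 4) = 0, so u = 6 or u = 4.
t² = 6 gives t = ±√(6) ≈ ±2.4495.
t² = 4 gives t = ±2.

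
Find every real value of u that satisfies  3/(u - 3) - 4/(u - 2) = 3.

Multiply both sides by (u - 3)(u - 2):
3(u - 2) - 4(u - 3) = 3(u - 3)(u - 2).
Expand and collect terms: 3u^2 - 14u + 12 = 0.
By the quadratic formula, u = (14 +/- sqrt(52)) / 6, so u ~= 3.5352 or u ~= 1.1315.
Neither value makes a denominator zero (u != 3, u != 2), so both are valid.

u = 1.1315 or u = 3.5352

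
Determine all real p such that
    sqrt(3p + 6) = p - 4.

p = 10

Square both sides: 3p + 6 = (p - 4)^2.
Expand and rearrange: p^2 - 11p + 10 = 0.
Solving gives p = 10 or p = 1.
Check each candidate in the original equation:
  p = 10: sqrt(36) = 6, while p - 4 = 6 — valid.
  p = 1: sqrt(9) = 3, while p - 4 = -3 — extraneous.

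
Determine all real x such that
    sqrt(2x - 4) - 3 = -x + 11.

Isolate the radical: sqrt(2x - 4) = -x + 14.
Square both sides: 2x - 4 = (-x + 14)^2.
Expand and rearrange: x^2 - 30x + 200 = 0.
Solving gives x = 20 or x = 10.
Check each candidate in the original equation:
  x = 20: sqrt(36) = 6, while -x + 14 = -6 — extraneous.
  x = 10: sqrt(16) = 4, while -x + 14 = 4 — valid.

x = 10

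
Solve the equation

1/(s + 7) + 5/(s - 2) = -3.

Multiply both sides by (s + 7)(s - 2):
(s - 2) + 5(s + 7) = -3(s + 7)(s - 2).
Expand and collect terms: -3s² - 21s + 9 = 0.
By the quadratic formula, s = (21 ± √549) / -6, so s ≈ -7.4051 or s ≈ 0.4051.
Neither value makes a denominator zero (s ≠ -7, s ≠ 2), so both are valid.

s = -7.4051 or s = 0.4051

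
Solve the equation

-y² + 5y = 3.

y = 0.6972 or y = 4.3028

Rearrange to standard form: -y² + 5y - 3 = 0.
Discriminant: (5)² − 4·(-1)·(-3) = 13.
Quadratic formula: y = (-5 ± √13) / (-2).
So y = 5/2 - √(13)/2 ≈ 0.6972 or y = √(13)/2 + 5/2 ≈ 4.3028.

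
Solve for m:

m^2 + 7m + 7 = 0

Discriminant: (7)^2 - 4*1*7 = 21.
Quadratic formula: m = (-7 +/- sqrt(21)) / 2.
So m = -7/2 + sqrt(21)/2 ~= -1.2087 or m = -7/2 - sqrt(21)/2 ~= -5.7913.

m = -5.7913 or m = -1.2087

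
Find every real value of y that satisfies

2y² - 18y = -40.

y = 4 or y = 5

Bring every term to one side: 2y² - 18y + 40 = 0.
Factor: 2(y - 4)(y - 5) = 0.
So y = 4 or y = 5.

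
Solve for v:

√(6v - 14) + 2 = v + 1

Isolate the radical: √(6v - 14) = v - 1.
Square both sides: 6v - 14 = (v - 1)².
Expand and rearrange: v² - 8v + 15 = 0.
Solving gives v = 5 or v = 3.
Check each candidate in the original equation:
  v = 5: √(16) = 4, while v - 1 = 4 — valid.
  v = 3: √(4) = 2, while v - 1 = 2 — valid.

v = 3 or v = 5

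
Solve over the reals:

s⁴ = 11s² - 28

Let u = s². The equation becomes u² - 11u + 28 = 0.
Factor: (u - 7)(u - 4) = 0, so u = 7 or u = 4.
s² = 7 gives s = ±√(7) ≈ ±2.6458.
s² = 4 gives s = ±2.

s = -2.6458 or s = -2 or s = 2 or s = 2.6458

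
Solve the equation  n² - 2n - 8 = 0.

n = -2 or n = 4

Factor: (n - 4)(n + 2) = 0.
So n = 4 or n = -2.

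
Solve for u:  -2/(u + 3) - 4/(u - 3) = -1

Multiply both sides by (u + 3)(u - 3):
-2(u - 3) - 4(u + 3) = -(u + 3)(u - 3).
Expand and collect terms: -u^2 + 6u + 15 = 0.
By the quadratic formula, u = (-6 +/- sqrt(96)) / -2, so u ~= -1.899 or u ~= 7.899.
Neither value makes a denominator zero (u != -3, u != 3), so both are valid.

u = -1.899 or u = 7.899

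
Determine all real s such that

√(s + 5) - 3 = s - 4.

Isolate the radical: √(s + 5) = s - 1.
Square both sides: s + 5 = (s - 1)².
Expand and rearrange: s² - 3s - 4 = 0.
Solving gives s = 4 or s = -1.
Check each candidate in the original equation:
  s = 4: √(9) = 3, while s - 1 = 3 — valid.
  s = -1: √(4) = 2, while s - 1 = -2 — extraneous.

s = 4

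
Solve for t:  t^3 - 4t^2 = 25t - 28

t = -4 or t = 1 or t = 7

Rearrange: t^3 - 4t^2 - 25t + 28 = 0.
Possible rational roots are divisors of 28. Testing t = -4 gives 0, so (t + 4) is a factor.
Divide: t^3 - 4t^2 - 25t + 28 = (t + 4)(t^2 - 8t + 7).
Factor the quadratic: t = 7 or t = 1.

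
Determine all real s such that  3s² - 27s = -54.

s = 3 or s = 6

Bring every term to one side: 3s² - 27s + 54 = 0.
Factor: 3(s - 6)(s - 3) = 0.
So s = 6 or s = 3.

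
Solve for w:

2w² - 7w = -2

Rearrange to standard form: 2w² - 7w + 2 = 0.
Discriminant: (-7)² − 4·2·2 = 33.
Quadratic formula: w = (7 ± √33) / 4.
So w = √(33)/4 + 7/4 ≈ 3.1861 or w = 7/4 - √(33)/4 ≈ 0.3139.

w = 0.3139 or w = 3.1861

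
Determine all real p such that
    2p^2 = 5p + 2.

Rearrange to standard form: 2p^2 - 5p - 2 = 0.
Discriminant: (-5)^2 - 4*2*(-2) = 41.
Quadratic formula: p = (5 +/- sqrt(41)) / 4.
So p = 5/4 + sqrt(41)/4 ~= 2.8508 or p = 5/4 - sqrt(41)/4 ~= -0.3508.

p = -0.3508 or p = 2.8508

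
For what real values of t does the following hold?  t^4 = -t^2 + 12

Let u = t^2. The equation becomes u^2 + u - 12 = 0.
Factor: (u + 4)(u - 3) = 0, so u = -4 or u = 3.
t^2 = -4 < 0 has no real solution.
t^2 = 3 gives t = +/-sqrt(3) ~= +/-1.7321.

t = -1.7321 or t = 1.7321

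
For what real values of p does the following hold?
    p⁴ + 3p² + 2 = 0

No real solutions.

Let u = p². The equation becomes u² + 3u + 2 = 0.
Factor: (u + 1)(u + 2) = 0, so u = -1 or u = -2.
p² = -1 < 0 has no real solution.
p² = -2 < 0 has no real solution.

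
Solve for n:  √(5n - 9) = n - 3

Square both sides: 5n - 9 = (n - 3)².
Expand and rearrange: n² - 11n + 18 = 0.
Solving gives n = 9 or n = 2.
Check each candidate in the original equation:
  n = 9: √(36) = 6, while n - 3 = 6 — valid.
  n = 2: √(1) = 1, while n - 3 = -1 — extraneous.

n = 9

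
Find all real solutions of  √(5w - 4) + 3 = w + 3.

w = 1 or w = 4

Isolate the radical: √(5w - 4) = w.
Square both sides: 5w - 4 = (w)².
Expand and rearrange: w² - 5w + 4 = 0.
Solving gives w = 4 or w = 1.
Check each candidate in the original equation:
  w = 4: √(16) = 4, while w = 4 — valid.
  w = 1: √(1) = 1, while w = 1 — valid.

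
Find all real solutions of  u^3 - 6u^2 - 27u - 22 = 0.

u = -2 or u = -1.1962 or u = 9.1962

Possible rational roots are divisors of -22. Testing u = -2 gives 0, so (u + 2) is a factor.
Divide: u^3 - 6u^2 - 27u - 22 = (u + 2)(u^2 - 8u - 11).
Apply the quadratic formula to u^2 - 8u - 11 = 0: u = (8 +/- sqrt(108))/2, i.e. u ~= 9.1962 or u ~= -1.1962.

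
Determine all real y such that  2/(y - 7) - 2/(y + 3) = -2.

Multiply both sides by (y - 7)(y + 3):
2(y + 3) - 2(y - 7) = -2(y - 7)(y + 3).
Expand and collect terms: -2y² + 8y + 22 = 0.
By the quadratic formula, y = (-8 ± √240) / -4, so y ≈ -1.873 or y ≈ 5.873.
Neither value makes a denominator zero (y ≠ 7, y ≠ -3), so both are valid.

y = -1.873 or y = 5.873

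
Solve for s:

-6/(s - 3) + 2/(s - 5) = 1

Multiply both sides by (s - 3)(s - 5):
-6(s - 5) + 2(s - 3) = (s - 3)(s - 5).
Expand and collect terms: s² - 4s - 9 = 0.
By the quadratic formula, s = (4 ± √52) / 2, so s ≈ 5.6056 or s ≈ -1.6056.
Neither value makes a denominator zero (s ≠ 3, s ≠ 5), so both are valid.

s = -1.6056 or s = 5.6056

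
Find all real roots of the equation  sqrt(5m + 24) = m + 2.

m = 5

Square both sides: 5m + 24 = (m + 2)^2.
Expand and rearrange: m^2 - m - 20 = 0.
Solving gives m = 5 or m = -4.
Check each candidate in the original equation:
  m = 5: sqrt(49) = 7, while m + 2 = 7 — valid.
  m = -4: sqrt(4) = 2, while m + 2 = -2 — extraneous.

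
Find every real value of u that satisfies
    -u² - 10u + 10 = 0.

u = -10.9161 or u = 0.9161

Discriminant: (-10)² − 4·(-1)·10 = 140.
Quadratic formula: u = (10 ± √140) / (-2).
So u = -√(35) - 5 ≈ -10.9161 or u = -5 + √(35) ≈ 0.9161.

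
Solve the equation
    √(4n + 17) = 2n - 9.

n = 8

Square both sides: 4n + 17 = (2n - 9)².
Expand and rearrange: 4n² - 40n + 64 = 0.
Solving gives n = 8 or n = 2.
Check each candidate in the original equation:
  n = 8: √(49) = 7, while 2n - 9 = 7 — valid.
  n = 2: √(25) = 5, while 2n - 9 = -5 — extraneous.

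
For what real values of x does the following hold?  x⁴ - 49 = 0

x = -2.6458 or x = 2.6458

Let u = x². The equation becomes u² - 49 = 0.
Factor: (u + 7)(u - 7) = 0, so u = -7 or u = 7.
x² = -7 < 0 has no real solution.
x² = 7 gives x = ±√(7) ≈ ±2.6458.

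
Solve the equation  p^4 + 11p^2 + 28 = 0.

No real solutions.

Let u = p^2. The equation becomes u^2 + 11u + 28 = 0.
Factor: (u + 7)(u + 4) = 0, so u = -7 or u = -4.
p^2 = -7 < 0 has no real solution.
p^2 = -4 < 0 has no real solution.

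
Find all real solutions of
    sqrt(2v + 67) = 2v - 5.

v = 7

Square both sides: 2v + 67 = (2v - 5)^2.
Expand and rearrange: 4v^2 - 22v - 42 = 0.
Solving gives v = 7 or v = -1.5.
Check each candidate in the original equation:
  v = 7: sqrt(81) = 9, while 2v - 5 = 9 — valid.
  v = -1.5: sqrt(64) = 8, while 2v - 5 = -8 — extraneous.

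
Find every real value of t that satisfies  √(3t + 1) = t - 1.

t = 5

Square both sides: 3t + 1 = (t - 1)².
Expand and rearrange: t² - 5t = 0.
Solving gives t = 5 or t = 0.
Check each candidate in the original equation:
  t = 5: √(16) = 4, while t - 1 = 4 — valid.
  t = 0: √(1) = 1, while t - 1 = -1 — extraneous.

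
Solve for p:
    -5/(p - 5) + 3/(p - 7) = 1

Multiply both sides by (p - 5)(p - 7):
-5(p - 7) + 3(p - 5) = (p - 5)(p - 7).
Expand and collect terms: p² - 10p + 15 = 0.
By the quadratic formula, p = (10 ± √40) / 2, so p ≈ 8.1623 or p ≈ 1.8377.
Neither value makes a denominator zero (p ≠ 5, p ≠ 7), so both are valid.

p = 1.8377 or p = 8.1623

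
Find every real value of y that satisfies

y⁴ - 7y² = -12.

Let u = y². The equation becomes u² - 7u + 12 = 0.
Factor: (u - 3)(u - 4) = 0, so u = 3 or u = 4.
y² = 3 gives y = ±√(3) ≈ ±1.7321.
y² = 4 gives y = ±2.

y = -2 or y = -1.7321 or y = 1.7321 or y = 2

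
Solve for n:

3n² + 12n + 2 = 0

n = -3.8257 or n = -0.1743

Discriminant: (12)² − 4·3·2 = 120.
Quadratic formula: n = (-12 ± √120) / 6.
So n = -2 + √(30)/3 ≈ -0.1743 or n = -2 - √(30)/3 ≈ -3.8257.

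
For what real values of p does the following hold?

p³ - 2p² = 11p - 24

Rearrange: p³ - 2p² - 11p + 24 = 0.
Possible rational roots are divisors of 24. Testing p = 3 gives 0, so (p - 3) is a factor.
Divide: p³ - 2p² - 11p + 24 = (p - 3)(p² + p - 8).
Apply the quadratic formula to p² + p - 8 = 0: p = (-1 ± √33)/2, i.e. p ≈ 2.3723 or p ≈ -3.3723.

p = -3.3723 or p = 2.3723 or p = 3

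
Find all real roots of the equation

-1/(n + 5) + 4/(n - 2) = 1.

Multiply both sides by (n + 5)(n - 2):
-(n - 2) + 4(n + 5) = (n + 5)(n - 2).
Expand and collect terms: n² - 32 = 0.
By the quadratic formula, n = (0 ± √128) / 2, so n ≈ 5.6569 or n ≈ -5.6569.
Neither value makes a denominator zero (n ≠ -5, n ≠ 2), so both are valid.

n = -5.6569 or n = 5.6569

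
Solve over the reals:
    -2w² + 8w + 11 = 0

w = -1.0822 or w = 5.0822

Discriminant: (8)² − 4·(-2)·11 = 152.
Quadratic formula: w = (-8 ± √152) / (-4).
So w = 2 - √(38)/2 ≈ -1.0822 or w = 2 + √(38)/2 ≈ 5.0822.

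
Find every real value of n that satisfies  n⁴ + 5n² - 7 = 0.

n = -1.0677 or n = 1.0677

Let u = n². The equation becomes u² + 5u - 7 = 0.
By the quadratic formula, u = -5/2 + √(53)/2 or u = -√(53)/2 - 5/2.
n² = -5/2 + √(53)/2 gives n = ±√(-5/2 + √(53)/2) ≈ ±1.0677.
n² = -√(53)/2 - 5/2 < 0 has no real solution.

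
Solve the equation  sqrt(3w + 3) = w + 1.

Square both sides: 3w + 3 = (w + 1)^2.
Expand and rearrange: w^2 - w - 2 = 0.
Solving gives w = 2 or w = -1.
Check each candidate in the original equation:
  w = 2: sqrt(9) = 3, while w + 1 = 3 — valid.
  w = -1: sqrt(0) = 0, while w + 1 = 0 — valid.

w = -1 or w = 2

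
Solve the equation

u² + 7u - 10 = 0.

Discriminant: (7)² − 4·1·(-10) = 89.
Quadratic formula: u = (-7 ± √89) / 2.
So u = -7/2 + √(89)/2 ≈ 1.217 or u = -√(89)/2 - 7/2 ≈ -8.217.

u = -8.217 or u = 1.217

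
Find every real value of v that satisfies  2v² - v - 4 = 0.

Discriminant: (-1)² − 4·2·(-4) = 33.
Quadratic formula: v = (1 ± √33) / 4.
So v = 1/4 + √(33)/4 ≈ 1.6861 or v = 1/4 - √(33)/4 ≈ -1.1861.

v = -1.1861 or v = 1.6861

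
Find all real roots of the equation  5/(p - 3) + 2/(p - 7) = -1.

Multiply both sides by (p - 3)(p - 7):
5(p - 7) + 2(p - 3) = -(p - 3)(p - 7).
Expand and collect terms: -p² + 3p + 20 = 0.
By the quadratic formula, p = (-3 ± √89) / -2, so p ≈ -3.217 or p ≈ 6.217.
Neither value makes a denominator zero (p ≠ 3, p ≠ 7), so both are valid.

p = -3.217 or p = 6.217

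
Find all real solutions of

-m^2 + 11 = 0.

Discriminant: (0)^2 - 4*(-1)*11 = 44.
Quadratic formula: m = (0 +/- sqrt(44)) / (-2).
So m = -sqrt(11) ~= -3.3166 or m = sqrt(11) ~= 3.3166.

m = -3.3166 or m = 3.3166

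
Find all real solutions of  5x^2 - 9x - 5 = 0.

Discriminant: (-9)^2 - 4*5*(-5) = 181.
Quadratic formula: x = (9 +/- sqrt(181)) / 10.
So x = 9/10 + sqrt(181)/10 ~= 2.2454 or x = 9/10 - sqrt(181)/10 ~= -0.4454.

x = -0.4454 or x = 2.2454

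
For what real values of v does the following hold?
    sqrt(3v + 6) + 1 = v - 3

Isolate the radical: sqrt(3v + 6) = v - 4.
Square both sides: 3v + 6 = (v - 4)^2.
Expand and rearrange: v^2 - 11v + 10 = 0.
Solving gives v = 10 or v = 1.
Check each candidate in the original equation:
  v = 10: sqrt(36) = 6, while v - 4 = 6 — valid.
  v = 1: sqrt(9) = 3, while v - 4 = -3 — extraneous.

v = 10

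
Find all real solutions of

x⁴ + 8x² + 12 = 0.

No real solutions.

Let u = x². The equation becomes u² + 8u + 12 = 0.
Factor: (u + 2)(u + 6) = 0, so u = -2 or u = -6.
x² = -2 < 0 has no real solution.
x² = -6 < 0 has no real solution.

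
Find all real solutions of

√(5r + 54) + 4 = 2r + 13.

Isolate the radical: √(5r + 54) = 2r + 9.
Square both sides: 5r + 54 = (2r + 9)².
Expand and rearrange: 4r² + 31r + 27 = 0.
Solving gives r = -1 or r = -6.75.
Check each candidate in the original equation:
  r = -1: √(49) = 7, while 2r + 9 = 7 — valid.
  r = -6.75: √(20.25) = 4.5, while 2r + 9 = -4.5 — extraneous.

r = -1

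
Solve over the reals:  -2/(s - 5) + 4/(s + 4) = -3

s = -5.2519 or s = 5.5853

Multiply both sides by (s - 5)(s + 4):
-2(s + 4) + 4(s - 5) = -3(s - 5)(s + 4).
Expand and collect terms: -3s^2 + s + 88 = 0.
By the quadratic formula, s = (-1 +/- sqrt(1057)) / -6, so s ~= -5.2519 or s ~= 5.5853.
Neither value makes a denominator zero (s != 5, s != -4), so both are valid.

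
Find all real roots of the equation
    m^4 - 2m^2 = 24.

m = -2.4495 or m = 2.4495

Let u = m^2. The equation becomes u^2 - 2u - 24 = 0.
Factor: (u - 6)(u + 4) = 0, so u = 6 or u = -4.
m^2 = 6 gives m = +/-sqrt(6) ~= +/-2.4495.
m^2 = -4 < 0 has no real solution.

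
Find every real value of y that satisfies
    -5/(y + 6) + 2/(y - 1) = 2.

Multiply both sides by (y + 6)(y - 1):
-5(y - 1) + 2(y + 6) = 2(y + 6)(y - 1).
Expand and collect terms: 2y² + 13y - 29 = 0.
By the quadratic formula, y = (-13 ± √401) / 4, so y ≈ 1.7562 or y ≈ -8.2562.
Neither value makes a denominator zero (y ≠ -6, y ≠ 1), so both are valid.

y = -8.2562 or y = 1.7562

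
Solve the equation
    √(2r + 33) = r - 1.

r = 8

Square both sides: 2r + 33 = (r - 1)².
Expand and rearrange: r² - 4r - 32 = 0.
Solving gives r = 8 or r = -4.
Check each candidate in the original equation:
  r = 8: √(49) = 7, while r - 1 = 7 — valid.
  r = -4: √(25) = 5, while r - 1 = -5 — extraneous.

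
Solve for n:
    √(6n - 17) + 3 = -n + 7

n = 3

Isolate the radical: √(6n - 17) = -n + 4.
Square both sides: 6n - 17 = (-n + 4)².
Expand and rearrange: n² - 14n + 33 = 0.
Solving gives n = 11 or n = 3.
Check each candidate in the original equation:
  n = 11: √(49) = 7, while -n + 4 = -7 — extraneous.
  n = 3: √(1) = 1, while -n + 4 = 1 — valid.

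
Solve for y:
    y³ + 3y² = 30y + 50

y = -6.4495 or y = -1.5505 or y = 5

Rearrange: y³ + 3y² - 30y - 50 = 0.
Possible rational roots are divisors of -50. Testing y = 5 gives 0, so (y - 5) is a factor.
Divide: y³ + 3y² - 30y - 50 = (y - 5)(y² + 8y + 10).
Apply the quadratic formula to y² + 8y + 10 = 0: y = (-8 ± √24)/2, i.e. y ≈ -1.5505 or y ≈ -6.4495.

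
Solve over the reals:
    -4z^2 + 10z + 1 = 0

Discriminant: (10)^2 - 4*(-4)*1 = 116.
Quadratic formula: z = (-10 +/- sqrt(116)) / (-8).
So z = 5/4 - sqrt(29)/4 ~= -0.0963 or z = 5/4 + sqrt(29)/4 ~= 2.5963.

z = -0.0963 or z = 2.5963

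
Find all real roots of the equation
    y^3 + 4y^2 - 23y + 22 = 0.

Possible rational roots are divisors of 22. Testing y = 2 gives 0, so (y - 2) is a factor.
Divide: y^3 + 4y^2 - 23y + 22 = (y - 2)(y^2 + 6y - 11).
Apply the quadratic formula to y^2 + 6y - 11 = 0: y = (-6 +/- sqrt(80))/2, i.e. y ~= 1.4721 or y ~= -7.4721.

y = -7.4721 or y = 1.4721 or y = 2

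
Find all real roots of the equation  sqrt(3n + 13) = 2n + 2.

n = 1

Square both sides: 3n + 13 = (2n + 2)^2.
Expand and rearrange: 4n^2 + 5n - 9 = 0.
Solving gives n = 1 or n = -2.25.
Check each candidate in the original equation:
  n = 1: sqrt(16) = 4, while 2n + 2 = 4 — valid.
  n = -2.25: sqrt(6.25) = 2.5, while 2n + 2 = -2.5 — extraneous.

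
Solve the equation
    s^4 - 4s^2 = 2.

Let u = s^2. The equation becomes u^2 - 4u - 2 = 0.
By the quadratic formula, u = 2 + sqrt(6) or u = 2 - sqrt(6).
s^2 = 2 + sqrt(6) gives s = +/-sqrt(2 + sqrt(6)) ~= +/-2.1094.
s^2 = 2 - sqrt(6) < 0 has no real solution.

s = -2.1094 or s = 2.1094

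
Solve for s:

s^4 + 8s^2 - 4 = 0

s = -0.6871 or s = 0.6871

Let u = s^2. The equation becomes u^2 + 8u - 4 = 0.
By the quadratic formula, u = -4 + 2*sqrt(5) or u = -2*sqrt(5) - 4.
s^2 = -4 + 2*sqrt(5) gives s = +/-sqrt(-4 + 2*sqrt(5)) ~= +/-0.6871.
s^2 = -2*sqrt(5) - 4 < 0 has no real solution.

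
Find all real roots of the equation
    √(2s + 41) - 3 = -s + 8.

Isolate the radical: √(2s + 41) = -s + 11.
Square both sides: 2s + 41 = (-s + 11)².
Expand and rearrange: s² - 24s + 80 = 0.
Solving gives s = 20 or s = 4.
Check each candidate in the original equation:
  s = 20: √(81) = 9, while -s + 11 = -9 — extraneous.
  s = 4: √(49) = 7, while -s + 11 = 7 — valid.

s = 4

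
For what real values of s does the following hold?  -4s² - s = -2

s = -0.8431 or s = 0.5931

Rearrange to standard form: -4s² - s + 2 = 0.
Discriminant: (-1)² − 4·(-4)·2 = 33.
Quadratic formula: s = (1 ± √33) / (-8).
So s = -√(33)/8 - 1/8 ≈ -0.8431 or s = -1/8 + √(33)/8 ≈ 0.5931.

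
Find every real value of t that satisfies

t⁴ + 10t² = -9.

No real solutions.

Let u = t². The equation becomes u² + 10u + 9 = 0.
Factor: (u + 9)(u + 1) = 0, so u = -9 or u = -1.
t² = -9 < 0 has no real solution.
t² = -1 < 0 has no real solution.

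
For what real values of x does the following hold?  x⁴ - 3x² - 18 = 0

Let u = x². The equation becomes u² - 3u - 18 = 0.
Factor: (u - 6)(u + 3) = 0, so u = 6 or u = -3.
x² = 6 gives x = ±√(6) ≈ ±2.4495.
x² = -3 < 0 has no real solution.

x = -2.4495 or x = 2.4495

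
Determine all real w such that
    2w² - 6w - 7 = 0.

Discriminant: (-6)² − 4·2·(-7) = 92.
Quadratic formula: w = (6 ± √92) / 4.
So w = 3/2 + √(23)/2 ≈ 3.8979 or w = 3/2 - √(23)/2 ≈ -0.8979.

w = -0.8979 or w = 3.8979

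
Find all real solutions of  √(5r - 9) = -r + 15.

r = 9

Square both sides: 5r - 9 = (-r + 15)².
Expand and rearrange: r² - 35r + 234 = 0.
Solving gives r = 26 or r = 9.
Check each candidate in the original equation:
  r = 26: √(121) = 11, while -r + 15 = -11 — extraneous.
  r = 9: √(36) = 6, while -r + 15 = 6 — valid.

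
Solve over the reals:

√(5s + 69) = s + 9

Square both sides: 5s + 69 = (s + 9)².
Expand and rearrange: s² + 13s + 12 = 0.
Solving gives s = -1 or s = -12.
Check each candidate in the original equation:
  s = -1: √(64) = 8, while s + 9 = 8 — valid.
  s = -12: √(9) = 3, while s + 9 = -3 — extraneous.

s = -1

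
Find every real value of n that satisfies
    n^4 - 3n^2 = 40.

Let u = n^2. The equation becomes u^2 - 3u - 40 = 0.
Factor: (u + 5)(u - 8) = 0, so u = -5 or u = 8.
n^2 = -5 < 0 has no real solution.
n^2 = 8 gives n = +/-2*sqrt(2) ~= +/-2.8284.

n = -2.8284 or n = 2.8284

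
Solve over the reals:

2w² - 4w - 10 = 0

w = -1.4495 or w = 3.4495

Discriminant: (-4)² − 4·2·(-10) = 96.
Quadratic formula: w = (4 ± √96) / 4.
So w = 1 + √(6) ≈ 3.4495 or w = 1 - √(6) ≈ -1.4495.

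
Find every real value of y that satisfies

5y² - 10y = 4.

Rearrange to standard form: 5y² - 10y - 4 = 0.
Discriminant: (-10)² − 4·5·(-4) = 180.
Quadratic formula: y = (10 ± √180) / 10.
So y = 1 + 3·√(5)/5 ≈ 2.3416 or y = 1 - 3·√(5)/5 ≈ -0.3416.

y = -0.3416 or y = 2.3416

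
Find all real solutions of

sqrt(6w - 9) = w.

Square both sides: 6w - 9 = (w)^2.
Expand and rearrange: w^2 - 6w + 9 = 0.
This gives the repeated root w = 3.
Check in the original equation:
  w = 3: sqrt(9) = 3, while w = 3 — valid.

w = 3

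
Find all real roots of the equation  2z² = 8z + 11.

z = -1.0822 or z = 5.0822

Rearrange to standard form: 2z² - 8z - 11 = 0.
Discriminant: (-8)² − 4·2·(-11) = 152.
Quadratic formula: z = (8 ± √152) / 4.
So z = 2 + √(38)/2 ≈ 5.0822 or z = 2 - √(38)/2 ≈ -1.0822.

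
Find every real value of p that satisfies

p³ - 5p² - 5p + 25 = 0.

p = -2.2361 or p = 2.2361 or p = 5

Possible rational roots are divisors of 25. Testing p = 5 gives 0, so (p - 5) is a factor.
Divide: p³ - 5p² - 5p + 25 = (p - 5)(p² - 5).
Apply the quadratic formula to p² - 5 = 0: p = (0 ± √20)/2, i.e. p ≈ 2.2361 or p ≈ -2.2361.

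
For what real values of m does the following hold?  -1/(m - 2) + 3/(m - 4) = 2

m = 1.6972 or m = 5.3028

Multiply both sides by (m - 2)(m - 4):
-(m - 4) + 3(m - 2) = 2(m - 2)(m - 4).
Expand and collect terms: 2m² - 14m + 18 = 0.
By the quadratic formula, m = (14 ± √52) / 4, so m ≈ 5.3028 or m ≈ 1.6972.
Neither value makes a denominator zero (m ≠ 2, m ≠ 4), so both are valid.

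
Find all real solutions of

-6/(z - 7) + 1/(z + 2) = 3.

z = -1.5651 or z = 4.8985

Multiply both sides by (z - 7)(z + 2):
-6(z + 2) + (z - 7) = 3(z - 7)(z + 2).
Expand and collect terms: 3z^2 - 10z - 23 = 0.
By the quadratic formula, z = (10 +/- sqrt(376)) / 6, so z ~= 4.8985 or z ~= -1.5651.
Neither value makes a denominator zero (z != 7, z != -2), so both are valid.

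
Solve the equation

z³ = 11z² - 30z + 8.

Rearrange: z³ - 11z² + 30z - 8 = 0.
Possible rational roots are divisors of -8. Testing z = 4 gives 0, so (z - 4) is a factor.
Divide: z³ - 11z² + 30z - 8 = (z - 4)(z² - 7z + 2).
Apply the quadratic formula to z² - 7z + 2 = 0: z = (7 ± √41)/2, i.e. z ≈ 6.7016 or z ≈ 0.2984.

z = 0.2984 or z = 4 or z = 6.7016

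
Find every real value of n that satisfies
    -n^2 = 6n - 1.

Rearrange to standard form: -n^2 - 6n + 1 = 0.
Discriminant: (-6)^2 - 4*(-1)*1 = 40.
Quadratic formula: n = (6 +/- sqrt(40)) / (-2).
So n = -sqrt(10) - 3 ~= -6.1623 or n = -3 + sqrt(10) ~= 0.1623.

n = -6.1623 or n = 0.1623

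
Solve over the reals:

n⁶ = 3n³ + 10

Let u = n³. The equation becomes u² - 3u - 10 = 0.
Factor: (u + 2)(u - 5) = 0, so u = -2 or u = 5.
n³ = -2 gives n = -∛(2) ≈ -1.2599.
n³ = 5 gives n = ∛(5) ≈ 1.71.

n = -1.2599 or n = 1.71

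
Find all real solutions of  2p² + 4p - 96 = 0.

p = -8 or p = 6

Factor: 2(p - 6)(p + 8) = 0.
So p = 6 or p = -8.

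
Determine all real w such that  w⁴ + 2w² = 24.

w = -2 or w = 2

Let u = w². The equation becomes u² + 2u - 24 = 0.
Factor: (u + 6)(u - 4) = 0, so u = -6 or u = 4.
w² = -6 < 0 has no real solution.
w² = 4 gives w = ±2.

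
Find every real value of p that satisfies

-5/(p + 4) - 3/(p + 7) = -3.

p = -6.4089 or p = -1.9244

Multiply both sides by (p + 4)(p + 7):
-5(p + 7) - 3(p + 4) = -3(p + 4)(p + 7).
Expand and collect terms: -3p² - 25p - 37 = 0.
By the quadratic formula, p = (25 ± √181) / -6, so p ≈ -6.4089 or p ≈ -1.9244.
Neither value makes a denominator zero (p ≠ -4, p ≠ -7), so both are valid.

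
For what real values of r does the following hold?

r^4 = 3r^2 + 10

r = -2.2361 or r = 2.2361

Let u = r^2. The equation becomes u^2 - 3u - 10 = 0.
Factor: (u + 2)(u - 5) = 0, so u = -2 or u = 5.
r^2 = -2 < 0 has no real solution.
r^2 = 5 gives r = +/-sqrt(5) ~= +/-2.2361.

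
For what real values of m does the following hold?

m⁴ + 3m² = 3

Let u = m². The equation becomes u² + 3u - 3 = 0.
By the quadratic formula, u = -3/2 + √(21)/2 or u = -√(21)/2 - 3/2.
m² = -3/2 + √(21)/2 gives m = ±√(-3/2 + √(21)/2) ≈ ±0.8895.
m² = -√(21)/2 - 3/2 < 0 has no real solution.

m = -0.8895 or m = 0.8895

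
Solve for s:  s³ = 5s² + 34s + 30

s = -3 or s = -1.099 or s = 9.099

Rearrange: s³ - 5s² - 34s - 30 = 0.
Possible rational roots are divisors of -30. Testing s = -3 gives 0, so (s + 3) is a factor.
Divide: s³ - 5s² - 34s - 30 = (s + 3)(s² - 8s - 10).
Apply the quadratic formula to s² - 8s - 10 = 0: s = (8 ± √104)/2, i.e. s ≈ 9.099 or s ≈ -1.099.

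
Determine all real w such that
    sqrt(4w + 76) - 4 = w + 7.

w = -3

Isolate the radical: sqrt(4w + 76) = w + 11.
Square both sides: 4w + 76 = (w + 11)^2.
Expand and rearrange: w^2 + 18w + 45 = 0.
Solving gives w = -3 or w = -15.
Check each candidate in the original equation:
  w = -3: sqrt(64) = 8, while w + 11 = 8 — valid.
  w = -15: sqrt(16) = 4, while w + 11 = -4 — extraneous.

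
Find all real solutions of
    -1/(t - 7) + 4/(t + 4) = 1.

Multiply both sides by (t - 7)(t + 4):
-(t + 4) + 4(t - 7) = (t - 7)(t + 4).
Expand and collect terms: t^2 - 6t + 4 = 0.
By the quadratic formula, t = (6 +/- sqrt(20)) / 2, so t ~= 5.2361 or t ~= 0.7639.
Neither value makes a denominator zero (t != 7, t != -4), so both are valid.

t = 0.7639 or t = 5.2361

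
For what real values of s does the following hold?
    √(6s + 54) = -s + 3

s = -3

Square both sides: 6s + 54 = (-s + 3)².
Expand and rearrange: s² - 12s - 45 = 0.
Solving gives s = 15 or s = -3.
Check each candidate in the original equation:
  s = 15: √(144) = 12, while -s + 3 = -12 — extraneous.
  s = -3: √(36) = 6, while -s + 3 = 6 — valid.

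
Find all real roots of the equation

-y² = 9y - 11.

y = -10.0902 or y = 1.0902

Rearrange to standard form: -y² - 9y + 11 = 0.
Discriminant: (-9)² − 4·(-1)·11 = 125.
Quadratic formula: y = (9 ± √125) / (-2).
So y = -5·√(5)/2 - 9/2 ≈ -10.0902 or y = -9/2 + 5·√(5)/2 ≈ 1.0902.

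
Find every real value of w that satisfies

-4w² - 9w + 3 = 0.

w = -2.5447 or w = 0.2947

Discriminant: (-9)² − 4·(-4)·3 = 129.
Quadratic formula: w = (9 ± √129) / (-8).
So w = -√(129)/8 - 9/8 ≈ -2.5447 or w = -9/8 + √(129)/8 ≈ 0.2947.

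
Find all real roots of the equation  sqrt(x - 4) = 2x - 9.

x = 5

Square both sides: x - 4 = (2x - 9)^2.
Expand and rearrange: 4x^2 - 37x + 85 = 0.
Solving gives x = 5 or x = 4.25.
Check each candidate in the original equation:
  x = 5: sqrt(1) = 1, while 2x - 9 = 1 — valid.
  x = 4.25: sqrt(0.25) = 0.5, while 2x - 9 = -0.5 — extraneous.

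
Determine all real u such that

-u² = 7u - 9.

u = -8.1098 or u = 1.1098

Rearrange to standard form: -u² - 7u + 9 = 0.
Discriminant: (-7)² − 4·(-1)·9 = 85.
Quadratic formula: u = (7 ± √85) / (-2).
So u = -√(85)/2 - 7/2 ≈ -8.1098 or u = -7/2 + √(85)/2 ≈ 1.1098.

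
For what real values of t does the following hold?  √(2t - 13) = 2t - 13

Square both sides: 2t - 13 = (2t - 13)².
Expand and rearrange: 4t² - 54t + 182 = 0.
Solving gives t = 7 or t = 6.5.
Check each candidate in the original equation:
  t = 7: √(1) = 1, while 2t - 13 = 1 — valid.
  t = 6.5: √(0) = 0, while 2t - 13 = 0 — valid.

t = 6.5 or t = 7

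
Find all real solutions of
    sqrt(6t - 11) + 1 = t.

t = 2 or t = 6

Isolate the radical: sqrt(6t - 11) = t - 1.
Square both sides: 6t - 11 = (t - 1)^2.
Expand and rearrange: t^2 - 8t + 12 = 0.
Solving gives t = 6 or t = 2.
Check each candidate in the original equation:
  t = 6: sqrt(25) = 5, while t - 1 = 5 — valid.
  t = 2: sqrt(1) = 1, while t - 1 = 1 — valid.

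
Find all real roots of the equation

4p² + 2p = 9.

p = -1.7707 or p = 1.2707

Rearrange to standard form: 4p² + 2p - 9 = 0.
Discriminant: (2)² − 4·4·(-9) = 148.
Quadratic formula: p = (-2 ± √148) / 8.
So p = -1/4 + √(37)/4 ≈ 1.2707 or p = -√(37)/4 - 1/4 ≈ -1.7707.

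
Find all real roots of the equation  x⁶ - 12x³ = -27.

x = 1.4422 or x = 2.0801

Let u = x³. The equation becomes u² - 12u + 27 = 0.
Factor: (u - 3)(u - 9) = 0, so u = 3 or u = 9.
x³ = 3 gives x = ∛(3) ≈ 1.4422.
x³ = 9 gives x = ∛(9) ≈ 2.0801.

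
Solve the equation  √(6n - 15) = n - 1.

n = 4

Square both sides: 6n - 15 = (n - 1)².
Expand and rearrange: n² - 8n + 16 = 0.
This gives the repeated root n = 4.
Check in the original equation:
  n = 4: √(9) = 3, while n - 1 = 3 — valid.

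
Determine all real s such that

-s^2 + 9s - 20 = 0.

s = 4 or s = 5

Factor: -1(s - 5)(s - 4) = 0.
So s = 5 or s = 4.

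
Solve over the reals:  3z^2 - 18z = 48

Bring every term to one side: 3z^2 - 18z - 48 = 0.
Factor: 3(z - 8)(z + 2) = 0.
So z = 8 or z = -2.

z = -2 or z = 8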